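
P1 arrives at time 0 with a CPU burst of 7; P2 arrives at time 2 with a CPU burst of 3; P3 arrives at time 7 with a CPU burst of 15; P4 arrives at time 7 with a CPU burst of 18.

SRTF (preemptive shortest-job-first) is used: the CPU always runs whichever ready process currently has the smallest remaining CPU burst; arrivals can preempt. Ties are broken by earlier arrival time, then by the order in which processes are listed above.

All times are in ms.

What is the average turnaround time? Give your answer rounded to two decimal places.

Timeline: | P1 0-2 | P2 2-5 | P1 5-10 | P3 10-25 | P4 25-43 |
Completion: P1=10  P2=5  P3=25  P4=43
Turnaround (C−A): P1=10  P2=3  P3=18  P4=36
Turnaround times: P1=10, P2=3, P3=18, P4=36
Average turnaround = (10+3+18+36) / 4 = 67/4 = 16.75

16.75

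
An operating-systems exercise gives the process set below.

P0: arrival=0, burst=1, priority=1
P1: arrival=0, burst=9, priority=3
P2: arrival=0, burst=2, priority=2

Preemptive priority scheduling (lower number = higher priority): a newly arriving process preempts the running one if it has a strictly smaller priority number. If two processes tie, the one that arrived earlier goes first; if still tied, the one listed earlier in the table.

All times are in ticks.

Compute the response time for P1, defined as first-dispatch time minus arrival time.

Timeline: | P0 0-1 | P2 1-3 | P1 3-12 |
Completion: P0=1  P1=12  P2=3
Response(P1) = first start − arrival = 3 − 0 = 3

3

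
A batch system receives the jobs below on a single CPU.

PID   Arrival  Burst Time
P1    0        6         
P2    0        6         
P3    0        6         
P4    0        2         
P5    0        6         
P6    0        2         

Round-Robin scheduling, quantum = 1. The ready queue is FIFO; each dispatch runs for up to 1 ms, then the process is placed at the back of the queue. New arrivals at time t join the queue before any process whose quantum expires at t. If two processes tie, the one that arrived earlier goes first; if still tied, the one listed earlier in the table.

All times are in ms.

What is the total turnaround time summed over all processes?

128

Timeline: | P1 0-1 | P2 1-2 | P3 2-3 | P4 3-4 | P5 4-5 | P6 5-6 | P1 6-7 | P2 7-8 | P3 8-9 | P4 9-10 | P5 10-11 | P6 11-12 | P1 12-13 | P2 13-14 | P3 14-15 | P5 15-16 | P1 16-17 | P2 17-18 | P3 18-19 | P5 19-20 | P1 20-21 | P2 21-22 | P3 22-23 | P5 23-24 | P1 24-25 | P2 25-26 | P3 26-27 | P5 27-28 |
Completion: P1=25  P2=26  P3=27  P4=10  P5=28  P6=12
Turnaround (C−A): P1=25  P2=26  P3=27  P4=10  P5=28  P6=12
Turnaround = completion − arrival: P1=25, P2=26, P3=27, P4=10, P5=28, P6=12
Total turnaround = 25 + 26 + 27 + 10 + 28 + 12 = 128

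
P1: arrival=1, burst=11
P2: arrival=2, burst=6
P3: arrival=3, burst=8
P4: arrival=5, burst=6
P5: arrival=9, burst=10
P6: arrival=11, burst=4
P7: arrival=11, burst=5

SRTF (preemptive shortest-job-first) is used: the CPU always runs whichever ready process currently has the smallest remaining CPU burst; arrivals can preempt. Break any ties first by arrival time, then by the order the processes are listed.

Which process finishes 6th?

Schedule: | idle 0-1 | P1 1-2 | P2 2-8 | P4 8-14 | P6 14-18 | P7 18-23 | P3 23-31 | P1 31-41 | P5 41-51 |
Completion: P1=41  P2=8  P3=31  P4=14  P5=51  P6=18  P7=23
Turnaround (C−A): P1=40  P2=6  P3=28  P4=9  P5=42  P6=7  P7=12
Finish order: P2 → P4 → P6 → P7 → P3 → P1 → P5

P1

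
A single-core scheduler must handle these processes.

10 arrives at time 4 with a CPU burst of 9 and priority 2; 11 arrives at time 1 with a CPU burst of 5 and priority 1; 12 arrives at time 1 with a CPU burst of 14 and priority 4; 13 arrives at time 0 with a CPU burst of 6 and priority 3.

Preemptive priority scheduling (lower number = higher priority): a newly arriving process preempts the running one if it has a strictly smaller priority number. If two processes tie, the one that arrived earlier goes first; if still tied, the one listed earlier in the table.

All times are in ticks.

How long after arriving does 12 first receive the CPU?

19

Timeline: | 13 0-1 | 11 1-6 | 10 6-15 | 13 15-20 | 12 20-34 |
Completion: 10=15  11=6  12=34  13=20
Turnaround (C−A): 10=11  11=5  12=33  13=20
Response(12) = first start − arrival = 20 − 1 = 19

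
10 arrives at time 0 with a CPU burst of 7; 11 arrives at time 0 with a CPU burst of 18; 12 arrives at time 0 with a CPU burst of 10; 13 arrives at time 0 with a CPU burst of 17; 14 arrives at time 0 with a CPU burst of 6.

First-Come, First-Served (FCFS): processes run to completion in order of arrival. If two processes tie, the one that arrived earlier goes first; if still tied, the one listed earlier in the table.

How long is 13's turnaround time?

Schedule: | 10 0-7 | 11 7-25 | 12 25-35 | 13 35-52 | 14 52-58 |
Completion: 10=7  11=25  12=35  13=52  14=58
Turnaround(13) = completion − arrival = 52 − 0 = 52

52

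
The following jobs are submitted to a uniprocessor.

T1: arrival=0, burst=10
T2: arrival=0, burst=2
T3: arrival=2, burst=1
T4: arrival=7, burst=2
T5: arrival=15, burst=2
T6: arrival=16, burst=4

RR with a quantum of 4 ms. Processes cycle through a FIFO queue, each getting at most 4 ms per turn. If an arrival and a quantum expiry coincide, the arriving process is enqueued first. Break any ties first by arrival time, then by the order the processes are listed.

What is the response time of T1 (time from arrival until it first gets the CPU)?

Schedule: | T1 0-4 | T2 4-6 | T3 6-7 | T1 7-11 | T4 11-13 | T1 13-15 | T5 15-17 | T6 17-21 |
Completion: T1=15  T2=6  T3=7  T4=13  T5=17  T6=21
Response(T1) = first start − arrival = 0 − 0 = 0

0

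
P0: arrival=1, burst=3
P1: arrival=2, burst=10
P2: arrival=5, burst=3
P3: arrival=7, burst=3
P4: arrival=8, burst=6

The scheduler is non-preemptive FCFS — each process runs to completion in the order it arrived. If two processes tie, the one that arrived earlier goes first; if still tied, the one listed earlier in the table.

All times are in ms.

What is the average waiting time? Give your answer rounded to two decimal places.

6.60

Timeline: | idle 0-1 | P0 1-4 | P1 4-14 | P2 14-17 | P3 17-20 | P4 20-26 |
Completion: P0=4  P1=14  P2=17  P3=20  P4=26
Waiting times: P0=0, P1=2, P2=9, P3=10, P4=12
Average waiting = (0+2+9+10+12) / 5 = 33/5 = 6.60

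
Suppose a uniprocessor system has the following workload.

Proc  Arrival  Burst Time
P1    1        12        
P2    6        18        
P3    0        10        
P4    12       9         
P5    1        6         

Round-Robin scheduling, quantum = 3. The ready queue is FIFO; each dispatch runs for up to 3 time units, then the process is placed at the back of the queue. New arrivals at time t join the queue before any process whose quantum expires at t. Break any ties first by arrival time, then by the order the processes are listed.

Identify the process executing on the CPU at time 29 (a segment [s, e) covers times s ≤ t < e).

Schedule: | P3 0-3 | P1 3-6 | P5 6-9 | P3 9-12 | P2 12-15 | P1 15-18 | P5 18-21 | P4 21-24 | P3 24-27 | P2 27-30 | P1 30-33 | P4 33-36 | P3 36-37 | P2 37-40 | P1 40-43 | P4 43-46 | P2 46-55 |
Completion: P1=43  P2=55  P3=37  P4=46  P5=21

P2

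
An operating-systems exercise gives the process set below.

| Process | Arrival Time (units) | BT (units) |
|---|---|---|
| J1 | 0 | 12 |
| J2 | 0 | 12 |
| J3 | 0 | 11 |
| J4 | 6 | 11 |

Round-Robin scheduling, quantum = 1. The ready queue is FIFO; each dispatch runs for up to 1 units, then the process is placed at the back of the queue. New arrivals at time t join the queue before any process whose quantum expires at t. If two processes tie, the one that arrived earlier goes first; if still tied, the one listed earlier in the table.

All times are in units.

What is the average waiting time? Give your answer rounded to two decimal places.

Gantt: | J1 0-1 | J2 1-2 | J3 2-3 | J1 3-4 | J2 4-5 | J3 5-6 | J1 6-7 | J2 7-8 | J4 8-9 | J3 9-10 | J1 10-11 | J2 11-12 | J4 12-13 | J3 13-14 | J1 14-15 | J2 15-16 | J4 16-17 | J3 17-18 | J1 18-19 | J2 19-20 | J4 20-21 | J3 21-22 | J1 22-23 | J2 23-24 | J4 24-25 | J3 25-26 | J1 26-27 | J2 27-28 | J4 28-29 | J3 29-30 | J1 30-31 | J2 31-32 | J4 32-33 | J3 33-34 | J1 34-35 | J2 35-36 | J4 36-37 | J3 37-38 | J1 38-39 | J2 39-40 | J4 40-41 | J3 41-42 | J1 42-43 | J2 43-44 | J4 44-46 |
Completion: J1=43  J2=44  J3=42  J4=46
Waiting times: J1=31, J2=32, J3=31, J4=29
Average waiting = (31+32+31+29) / 4 = 123/4 = 30.75

30.75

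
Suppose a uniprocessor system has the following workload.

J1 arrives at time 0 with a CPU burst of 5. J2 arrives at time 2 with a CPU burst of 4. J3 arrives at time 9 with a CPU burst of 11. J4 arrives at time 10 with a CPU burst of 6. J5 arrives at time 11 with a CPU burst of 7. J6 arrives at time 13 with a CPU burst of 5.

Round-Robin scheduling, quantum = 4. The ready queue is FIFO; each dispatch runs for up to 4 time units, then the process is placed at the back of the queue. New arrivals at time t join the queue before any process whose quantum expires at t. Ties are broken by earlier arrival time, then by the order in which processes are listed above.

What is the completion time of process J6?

35

Timeline: | J1 0-4 | J2 4-8 | J1 8-9 | J3 9-13 | J4 13-17 | J5 17-21 | J6 21-25 | J3 25-29 | J4 29-31 | J5 31-34 | J6 34-35 | J3 35-38 |
Completion: J1=9  J2=8  J3=38  J4=31  J5=34  J6=35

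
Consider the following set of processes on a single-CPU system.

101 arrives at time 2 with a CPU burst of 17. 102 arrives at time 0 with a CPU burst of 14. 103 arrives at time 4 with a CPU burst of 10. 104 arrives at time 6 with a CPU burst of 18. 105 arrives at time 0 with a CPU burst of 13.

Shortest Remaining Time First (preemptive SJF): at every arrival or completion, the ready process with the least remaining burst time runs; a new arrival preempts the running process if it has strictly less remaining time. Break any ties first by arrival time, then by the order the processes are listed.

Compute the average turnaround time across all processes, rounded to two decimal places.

Gantt: | 105 0-13 | 103 13-23 | 102 23-37 | 101 37-54 | 104 54-72 |
Completion: 101=54  102=37  103=23  104=72  105=13
Turnaround (C−A): 101=52  102=37  103=19  104=66  105=13
Turnaround times: 101=52, 102=37, 103=19, 104=66, 105=13
Average turnaround = (52+37+19+66+13) / 5 = 187/5 = 37.40

37.40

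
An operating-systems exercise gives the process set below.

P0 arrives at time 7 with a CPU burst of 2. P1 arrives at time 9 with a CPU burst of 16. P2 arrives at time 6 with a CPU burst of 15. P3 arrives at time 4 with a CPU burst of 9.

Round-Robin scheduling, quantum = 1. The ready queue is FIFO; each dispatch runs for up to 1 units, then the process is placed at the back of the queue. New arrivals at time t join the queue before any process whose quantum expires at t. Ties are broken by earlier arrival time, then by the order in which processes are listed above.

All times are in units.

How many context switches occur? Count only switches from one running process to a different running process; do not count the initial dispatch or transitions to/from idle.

Gantt: | idle 0-4 | P3 4-6 | P2 6-7 | P3 7-8 | P0 8-9 | P2 9-10 | P3 10-11 | P1 11-12 | P0 12-13 | P2 13-14 | P3 14-15 | P1 15-16 | P2 16-17 | P3 17-18 | P1 18-19 | P2 19-20 | P3 20-21 | P1 21-22 | P2 22-23 | P3 23-24 | P1 24-25 | P2 25-26 | P3 26-27 | P1 27-28 | P2 28-29 | P1 29-30 | P2 30-31 | P1 31-32 | P2 32-33 | P1 33-34 | P2 34-35 | P1 35-36 | P2 36-37 | P1 37-38 | P2 38-39 | P1 39-40 | P2 40-41 | P1 41-42 | P2 42-43 | P1 43-46 |
Completion: P0=13  P1=46  P2=43  P3=27
Turnaround (C−A): P0=6  P1=37  P2=37  P3=23

38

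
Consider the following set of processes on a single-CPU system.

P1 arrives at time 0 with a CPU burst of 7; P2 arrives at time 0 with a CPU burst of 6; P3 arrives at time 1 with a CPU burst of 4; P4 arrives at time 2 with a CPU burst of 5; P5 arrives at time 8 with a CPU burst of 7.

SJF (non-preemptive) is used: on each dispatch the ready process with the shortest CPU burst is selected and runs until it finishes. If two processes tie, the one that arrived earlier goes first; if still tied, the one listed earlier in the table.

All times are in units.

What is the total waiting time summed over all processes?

Gantt: | P2 0-6 | P3 6-10 | P4 10-15 | P1 15-22 | P5 22-29 |
Completion: P1=22  P2=6  P3=10  P4=15  P5=29
Waiting = turnaround − burst: P1=15, P2=0, P3=5, P4=8, P5=14
Total waiting = 15 + 0 + 5 + 8 + 14 = 42

42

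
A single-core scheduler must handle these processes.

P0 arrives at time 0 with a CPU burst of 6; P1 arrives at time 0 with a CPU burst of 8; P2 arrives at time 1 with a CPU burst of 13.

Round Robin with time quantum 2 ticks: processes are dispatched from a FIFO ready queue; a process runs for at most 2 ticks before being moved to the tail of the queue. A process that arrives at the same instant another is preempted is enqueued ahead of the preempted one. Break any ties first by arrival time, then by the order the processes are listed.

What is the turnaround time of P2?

26

Gantt: | P0 0-2 | P1 2-4 | P2 4-6 | P0 6-8 | P1 8-10 | P2 10-12 | P0 12-14 | P1 14-16 | P2 16-18 | P1 18-20 | P2 20-27 |
Completion: P0=14  P1=20  P2=27
Turnaround (C−A): P0=14  P1=20  P2=26
Turnaround(P2) = completion − arrival = 27 − 1 = 26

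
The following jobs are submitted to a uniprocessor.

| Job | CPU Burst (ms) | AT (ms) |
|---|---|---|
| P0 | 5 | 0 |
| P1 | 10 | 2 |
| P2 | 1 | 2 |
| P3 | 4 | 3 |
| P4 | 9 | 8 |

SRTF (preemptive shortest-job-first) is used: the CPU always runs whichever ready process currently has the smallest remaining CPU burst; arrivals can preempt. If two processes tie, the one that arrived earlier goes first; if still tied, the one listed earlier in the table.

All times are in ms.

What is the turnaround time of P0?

6

Gantt: | P0 0-2 | P2 2-3 | P0 3-6 | P3 6-10 | P4 10-19 | P1 19-29 |
Completion: P0=6  P1=29  P2=3  P3=10  P4=19
Turnaround (C−A): P0=6  P1=27  P2=1  P3=7  P4=11
Turnaround(P0) = completion − arrival = 6 − 0 = 6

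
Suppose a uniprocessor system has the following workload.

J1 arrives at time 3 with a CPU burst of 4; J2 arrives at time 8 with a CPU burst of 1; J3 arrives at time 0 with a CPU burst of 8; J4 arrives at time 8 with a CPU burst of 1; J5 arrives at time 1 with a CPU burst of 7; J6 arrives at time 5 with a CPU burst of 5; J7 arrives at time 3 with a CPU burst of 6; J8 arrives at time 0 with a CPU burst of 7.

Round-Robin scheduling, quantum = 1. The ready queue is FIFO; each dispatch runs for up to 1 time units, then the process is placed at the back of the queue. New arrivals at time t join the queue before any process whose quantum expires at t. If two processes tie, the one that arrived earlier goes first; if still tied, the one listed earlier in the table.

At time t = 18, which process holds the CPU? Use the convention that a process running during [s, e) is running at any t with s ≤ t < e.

Schedule: | J3 0-1 | J8 1-2 | J5 2-3 | J3 3-4 | J8 4-5 | J1 5-6 | J7 6-7 | J5 7-8 | J3 8-9 | J6 9-10 | J8 10-11 | J1 11-12 | J7 12-13 | J2 13-14 | J4 14-15 | J5 15-16 | J3 16-17 | J6 17-18 | J8 18-19 | J1 19-20 | J7 20-21 | J5 21-22 | J3 22-23 | J6 23-24 | J8 24-25 | J1 25-26 | J7 26-27 | J5 27-28 | J3 28-29 | J6 29-30 | J8 30-31 | J7 31-32 | J5 32-33 | J3 33-34 | J6 34-35 | J8 35-36 | J7 36-37 | J5 37-38 | J3 38-39 |
Completion: J1=26  J2=14  J3=39  J4=15  J5=38  J6=35  J7=37  J8=36

J8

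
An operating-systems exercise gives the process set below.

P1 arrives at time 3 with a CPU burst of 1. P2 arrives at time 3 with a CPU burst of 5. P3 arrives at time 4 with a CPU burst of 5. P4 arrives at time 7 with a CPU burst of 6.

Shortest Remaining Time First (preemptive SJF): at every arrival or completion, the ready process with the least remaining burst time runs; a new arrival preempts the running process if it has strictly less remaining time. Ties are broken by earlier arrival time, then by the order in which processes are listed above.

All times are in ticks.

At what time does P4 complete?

Timeline: | idle 0-3 | P1 3-4 | P2 4-9 | P3 9-14 | P4 14-20 |
Completion: P1=4  P2=9  P3=14  P4=20
Turnaround (C−A): P1=1  P2=6  P3=10  P4=13

20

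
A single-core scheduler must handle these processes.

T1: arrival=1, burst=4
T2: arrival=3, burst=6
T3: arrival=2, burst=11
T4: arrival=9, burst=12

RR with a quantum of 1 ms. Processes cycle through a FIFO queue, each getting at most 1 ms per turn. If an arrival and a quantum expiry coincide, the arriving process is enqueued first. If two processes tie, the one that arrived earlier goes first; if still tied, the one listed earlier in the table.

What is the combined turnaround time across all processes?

Timeline: | idle 0-1 | T1 1-2 | T3 2-3 | T1 3-4 | T2 4-5 | T3 5-6 | T1 6-7 | T2 7-8 | T3 8-9 | T1 9-10 | T2 10-11 | T4 11-12 | T3 12-13 | T2 13-14 | T4 14-15 | T3 15-16 | T2 16-17 | T4 17-18 | T3 18-19 | T2 19-20 | T4 20-21 | T3 21-22 | T4 22-23 | T3 23-24 | T4 24-25 | T3 25-26 | T4 26-27 | T3 27-28 | T4 28-29 | T3 29-30 | T4 30-34 |
Completion: T1=10  T2=20  T3=30  T4=34
Turnaround = completion − arrival: T1=9, T2=17, T3=28, T4=25
Total turnaround = 9 + 17 + 28 + 25 = 79

79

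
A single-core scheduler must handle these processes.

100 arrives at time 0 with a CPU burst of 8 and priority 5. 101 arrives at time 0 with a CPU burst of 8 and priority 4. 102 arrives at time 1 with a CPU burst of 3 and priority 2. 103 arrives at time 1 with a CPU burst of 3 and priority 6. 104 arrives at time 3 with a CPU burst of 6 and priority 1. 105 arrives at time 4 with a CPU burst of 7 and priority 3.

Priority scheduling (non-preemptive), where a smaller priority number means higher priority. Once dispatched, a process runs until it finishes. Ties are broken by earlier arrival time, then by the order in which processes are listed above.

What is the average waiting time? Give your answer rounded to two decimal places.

Timeline: | 101 0-8 | 104 8-14 | 102 14-17 | 105 17-24 | 100 24-32 | 103 32-35 |
Completion: 100=32  101=8  102=17  103=35  104=14  105=24
Waiting times: 100=24, 101=0, 102=13, 103=31, 104=5, 105=13
Average waiting = (24+0+13+31+5+13) / 6 = 86/6 = 14.33

14.33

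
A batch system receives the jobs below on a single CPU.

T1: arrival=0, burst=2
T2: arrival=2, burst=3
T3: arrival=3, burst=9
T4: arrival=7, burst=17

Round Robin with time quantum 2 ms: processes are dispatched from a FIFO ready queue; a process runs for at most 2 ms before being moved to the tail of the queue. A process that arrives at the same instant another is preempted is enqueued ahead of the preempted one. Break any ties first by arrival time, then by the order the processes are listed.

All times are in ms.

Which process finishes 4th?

T4

Schedule: | T1 0-2 | T2 2-4 | T3 4-6 | T2 6-7 | T3 7-9 | T4 9-11 | T3 11-13 | T4 13-15 | T3 15-17 | T4 17-19 | T3 19-20 | T4 20-31 |
Completion: T1=2  T2=7  T3=20  T4=31
Finish order: T1 → T2 → T3 → T4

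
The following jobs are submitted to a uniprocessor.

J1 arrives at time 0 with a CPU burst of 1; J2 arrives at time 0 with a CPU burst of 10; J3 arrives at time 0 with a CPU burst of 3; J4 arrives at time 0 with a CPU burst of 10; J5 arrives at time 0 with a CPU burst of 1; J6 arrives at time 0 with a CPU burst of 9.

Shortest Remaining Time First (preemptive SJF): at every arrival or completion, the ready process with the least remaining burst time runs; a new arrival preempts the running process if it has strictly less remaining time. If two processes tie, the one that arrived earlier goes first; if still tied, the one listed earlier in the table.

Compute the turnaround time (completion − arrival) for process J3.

Timeline: | J1 0-1 | J5 1-2 | J3 2-5 | J6 5-14 | J2 14-24 | J4 24-34 |
Completion: J1=1  J2=24  J3=5  J4=34  J5=2  J6=14
Turnaround(J3) = completion − arrival = 5 − 0 = 5

5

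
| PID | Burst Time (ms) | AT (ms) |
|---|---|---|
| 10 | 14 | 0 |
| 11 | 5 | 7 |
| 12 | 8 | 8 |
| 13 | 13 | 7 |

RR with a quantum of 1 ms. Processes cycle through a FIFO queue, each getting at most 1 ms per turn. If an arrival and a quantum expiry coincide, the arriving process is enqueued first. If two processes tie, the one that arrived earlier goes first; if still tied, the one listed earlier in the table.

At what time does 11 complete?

24

Timeline: | 10 0-7 | 11 7-8 | 13 8-9 | 10 9-10 | 12 10-11 | 11 11-12 | 13 12-13 | 10 13-14 | 12 14-15 | 11 15-16 | 13 16-17 | 10 17-18 | 12 18-19 | 11 19-20 | 13 20-21 | 10 21-22 | 12 22-23 | 11 23-24 | 13 24-25 | 10 25-26 | 12 26-27 | 13 27-28 | 10 28-29 | 12 29-30 | 13 30-31 | 10 31-32 | 12 32-33 | 13 33-34 | 12 34-35 | 13 35-40 |
Completion: 10=32  11=24  12=35  13=40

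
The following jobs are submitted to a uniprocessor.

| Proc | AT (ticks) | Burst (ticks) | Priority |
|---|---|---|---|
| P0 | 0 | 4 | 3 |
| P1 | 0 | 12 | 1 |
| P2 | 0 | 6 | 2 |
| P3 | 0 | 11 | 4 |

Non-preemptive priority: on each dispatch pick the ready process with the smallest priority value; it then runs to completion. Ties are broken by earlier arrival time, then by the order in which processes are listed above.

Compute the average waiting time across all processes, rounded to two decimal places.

Timeline: | P1 0-12 | P2 12-18 | P0 18-22 | P3 22-33 |
Completion: P0=22  P1=12  P2=18  P3=33
Turnaround (C−A): P0=22  P1=12  P2=18  P3=33
Waiting times: P0=18, P1=0, P2=12, P3=22
Average waiting = (18+0+12+22) / 4 = 52/4 = 13.00

13.00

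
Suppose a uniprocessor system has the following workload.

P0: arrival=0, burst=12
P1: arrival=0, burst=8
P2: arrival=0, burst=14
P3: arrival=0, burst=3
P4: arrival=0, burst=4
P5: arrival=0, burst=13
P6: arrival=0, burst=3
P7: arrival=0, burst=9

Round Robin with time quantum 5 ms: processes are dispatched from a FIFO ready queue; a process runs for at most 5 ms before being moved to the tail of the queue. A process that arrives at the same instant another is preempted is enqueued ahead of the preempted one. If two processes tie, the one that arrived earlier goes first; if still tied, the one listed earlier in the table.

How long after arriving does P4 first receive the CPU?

Gantt: | P0 0-5 | P1 5-10 | P2 10-15 | P3 15-18 | P4 18-22 | P5 22-27 | P6 27-30 | P7 30-35 | P0 35-40 | P1 40-43 | P2 43-48 | P5 48-53 | P7 53-57 | P0 57-59 | P2 59-63 | P5 63-66 |
Completion: P0=59  P1=43  P2=63  P3=18  P4=22  P5=66  P6=30  P7=57
Response(P4) = first start − arrival = 18 − 0 = 18

18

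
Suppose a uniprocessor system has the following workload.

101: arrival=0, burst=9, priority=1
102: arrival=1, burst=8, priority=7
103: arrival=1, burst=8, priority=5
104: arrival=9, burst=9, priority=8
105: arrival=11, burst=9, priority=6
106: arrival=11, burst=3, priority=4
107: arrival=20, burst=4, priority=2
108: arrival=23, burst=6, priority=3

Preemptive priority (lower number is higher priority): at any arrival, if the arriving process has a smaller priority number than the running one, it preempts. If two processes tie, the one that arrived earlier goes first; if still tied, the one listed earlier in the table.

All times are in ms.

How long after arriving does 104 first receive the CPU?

38

Schedule: | 101 0-9 | 103 9-11 | 106 11-14 | 103 14-20 | 107 20-24 | 108 24-30 | 105 30-39 | 102 39-47 | 104 47-56 |
Completion: 101=9  102=47  103=20  104=56  105=39  106=14  107=24  108=30
Response(104) = first start − arrival = 47 − 9 = 38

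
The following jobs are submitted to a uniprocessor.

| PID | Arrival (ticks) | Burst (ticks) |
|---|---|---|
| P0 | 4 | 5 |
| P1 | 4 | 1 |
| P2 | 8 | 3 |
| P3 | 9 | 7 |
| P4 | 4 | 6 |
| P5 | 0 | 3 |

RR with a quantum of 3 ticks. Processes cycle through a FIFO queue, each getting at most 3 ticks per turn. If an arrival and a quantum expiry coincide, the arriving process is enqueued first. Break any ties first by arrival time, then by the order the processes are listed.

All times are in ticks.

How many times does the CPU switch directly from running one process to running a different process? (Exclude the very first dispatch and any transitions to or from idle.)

7

Schedule: | P5 0-3 | idle 3-4 | P0 4-7 | P1 7-8 | P4 8-11 | P0 11-13 | P2 13-16 | P3 16-19 | P4 19-22 | P3 22-26 |
Completion: P0=13  P1=8  P2=16  P3=26  P4=22  P5=3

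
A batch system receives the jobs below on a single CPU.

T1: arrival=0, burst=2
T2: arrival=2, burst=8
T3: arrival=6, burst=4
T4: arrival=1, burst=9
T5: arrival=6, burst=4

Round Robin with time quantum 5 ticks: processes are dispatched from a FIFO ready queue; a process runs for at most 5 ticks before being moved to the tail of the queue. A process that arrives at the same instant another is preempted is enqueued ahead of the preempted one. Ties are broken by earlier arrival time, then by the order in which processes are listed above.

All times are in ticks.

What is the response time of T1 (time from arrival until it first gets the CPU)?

Schedule: | T1 0-2 | T4 2-7 | T2 7-12 | T3 12-16 | T5 16-20 | T4 20-24 | T2 24-27 |
Completion: T1=2  T2=27  T3=16  T4=24  T5=20
Response(T1) = first start − arrival = 0 − 0 = 0

0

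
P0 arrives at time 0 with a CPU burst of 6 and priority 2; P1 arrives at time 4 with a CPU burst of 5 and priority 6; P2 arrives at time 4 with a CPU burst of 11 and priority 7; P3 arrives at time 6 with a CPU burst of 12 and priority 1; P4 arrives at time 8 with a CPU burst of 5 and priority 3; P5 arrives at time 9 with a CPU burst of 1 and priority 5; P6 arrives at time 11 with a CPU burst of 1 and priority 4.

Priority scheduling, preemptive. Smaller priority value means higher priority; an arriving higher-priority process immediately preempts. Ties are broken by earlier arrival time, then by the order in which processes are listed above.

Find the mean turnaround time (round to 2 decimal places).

Gantt: | P0 0-6 | P3 6-18 | P4 18-23 | P6 23-24 | P5 24-25 | P1 25-30 | P2 30-41 |
Completion: P0=6  P1=30  P2=41  P3=18  P4=23  P5=25  P6=24
Turnaround (C−A): P0=6  P1=26  P2=37  P3=12  P4=15  P5=16  P6=13
Turnaround times: P0=6, P1=26, P2=37, P3=12, P4=15, P5=16, P6=13
Average turnaround = (6+26+37+12+15+16+13) / 7 = 125/7 = 17.86

17.86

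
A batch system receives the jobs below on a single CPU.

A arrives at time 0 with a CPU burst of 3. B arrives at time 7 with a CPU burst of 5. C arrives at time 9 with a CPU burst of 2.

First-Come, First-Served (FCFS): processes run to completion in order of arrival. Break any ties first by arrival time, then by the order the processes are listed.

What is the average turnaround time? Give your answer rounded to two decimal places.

4.33

Timeline: | A 0-3 | idle 3-7 | B 7-12 | C 12-14 |
Completion: A=3  B=12  C=14
Turnaround (C−A): A=3  B=5  C=5
Turnaround times: A=3, B=5, C=5
Average turnaround = (3+5+5) / 3 = 13/3 = 4.33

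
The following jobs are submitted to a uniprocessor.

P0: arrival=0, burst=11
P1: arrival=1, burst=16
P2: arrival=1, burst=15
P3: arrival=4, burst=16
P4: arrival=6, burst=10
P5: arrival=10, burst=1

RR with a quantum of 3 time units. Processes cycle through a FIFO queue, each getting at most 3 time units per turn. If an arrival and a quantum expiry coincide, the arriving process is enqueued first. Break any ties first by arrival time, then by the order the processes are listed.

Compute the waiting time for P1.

Gantt: | P0 0-3 | P1 3-6 | P2 6-9 | P0 9-12 | P3 12-15 | P4 15-18 | P1 18-21 | P2 21-24 | P5 24-25 | P0 25-28 | P3 28-31 | P4 31-34 | P1 34-37 | P2 37-40 | P0 40-42 | P3 42-45 | P4 45-48 | P1 48-51 | P2 51-54 | P3 54-57 | P4 57-58 | P1 58-61 | P2 61-64 | P3 64-67 | P1 67-68 | P3 68-69 |
Completion: P0=42  P1=68  P2=64  P3=69  P4=58  P5=25
Turnaround (C−A): P0=42  P1=67  P2=63  P3=65  P4=52  P5=15
Waiting(P1) = turnaround − burst = 67 − 16 = 51

51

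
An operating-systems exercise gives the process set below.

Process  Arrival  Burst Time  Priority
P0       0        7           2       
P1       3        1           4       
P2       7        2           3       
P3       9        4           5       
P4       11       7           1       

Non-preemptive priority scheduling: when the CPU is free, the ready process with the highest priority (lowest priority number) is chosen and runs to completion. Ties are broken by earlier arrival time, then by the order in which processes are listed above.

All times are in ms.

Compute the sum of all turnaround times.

31

Gantt: | P0 0-7 | P2 7-9 | P1 9-10 | P3 10-14 | P4 14-21 |
Completion: P0=7  P1=10  P2=9  P3=14  P4=21
Turnaround = completion − arrival: P0=7, P1=7, P2=2, P3=5, P4=10
Total turnaround = 7 + 7 + 2 + 5 + 10 = 31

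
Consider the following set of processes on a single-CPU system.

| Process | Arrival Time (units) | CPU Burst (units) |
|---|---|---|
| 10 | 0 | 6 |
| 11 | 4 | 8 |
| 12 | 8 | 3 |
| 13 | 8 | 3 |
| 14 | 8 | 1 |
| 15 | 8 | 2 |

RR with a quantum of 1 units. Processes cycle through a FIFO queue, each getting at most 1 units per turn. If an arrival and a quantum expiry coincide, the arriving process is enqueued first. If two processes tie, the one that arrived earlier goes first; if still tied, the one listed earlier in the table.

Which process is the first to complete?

10

Schedule: | 10 0-4 | 11 4-5 | 10 5-6 | 11 6-7 | 10 7-8 | 11 8-9 | 12 9-10 | 13 10-11 | 14 11-12 | 15 12-13 | 11 13-14 | 12 14-15 | 13 15-16 | 15 16-17 | 11 17-18 | 12 18-19 | 13 19-20 | 11 20-23 |
Completion: 10=8  11=23  12=19  13=20  14=12  15=17
Turnaround (C−A): 10=8  11=19  12=11  13=12  14=4  15=9
Finish order: 10 → 14 → 15 → 12 → 13 → 11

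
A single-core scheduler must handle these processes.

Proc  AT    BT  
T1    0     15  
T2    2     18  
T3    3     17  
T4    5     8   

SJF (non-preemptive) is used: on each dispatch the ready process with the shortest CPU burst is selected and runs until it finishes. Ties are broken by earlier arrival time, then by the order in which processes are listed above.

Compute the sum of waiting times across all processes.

Schedule: | T1 0-15 | T4 15-23 | T3 23-40 | T2 40-58 |
Completion: T1=15  T2=58  T3=40  T4=23
Waiting = turnaround − burst: T1=0, T2=38, T3=20, T4=10
Total waiting = 0 + 38 + 20 + 10 = 68

68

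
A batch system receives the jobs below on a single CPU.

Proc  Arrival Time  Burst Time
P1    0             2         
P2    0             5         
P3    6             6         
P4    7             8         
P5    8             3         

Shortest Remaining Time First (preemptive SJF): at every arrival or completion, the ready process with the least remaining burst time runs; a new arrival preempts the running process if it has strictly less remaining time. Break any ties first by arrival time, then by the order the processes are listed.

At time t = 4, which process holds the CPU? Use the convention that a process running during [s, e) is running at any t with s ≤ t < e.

P2

Timeline: | P1 0-2 | P2 2-7 | P3 7-8 | P5 8-11 | P3 11-16 | P4 16-24 |
Completion: P1=2  P2=7  P3=16  P4=24  P5=11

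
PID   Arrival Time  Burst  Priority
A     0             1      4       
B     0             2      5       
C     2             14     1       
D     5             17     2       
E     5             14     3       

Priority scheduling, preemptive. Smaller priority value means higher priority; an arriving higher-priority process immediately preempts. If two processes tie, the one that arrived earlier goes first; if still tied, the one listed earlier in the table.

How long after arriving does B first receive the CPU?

Gantt: | A 0-1 | B 1-2 | C 2-16 | D 16-33 | E 33-47 | B 47-48 |
Completion: A=1  B=48  C=16  D=33  E=47
Response(B) = first start − arrival = 1 − 0 = 1

1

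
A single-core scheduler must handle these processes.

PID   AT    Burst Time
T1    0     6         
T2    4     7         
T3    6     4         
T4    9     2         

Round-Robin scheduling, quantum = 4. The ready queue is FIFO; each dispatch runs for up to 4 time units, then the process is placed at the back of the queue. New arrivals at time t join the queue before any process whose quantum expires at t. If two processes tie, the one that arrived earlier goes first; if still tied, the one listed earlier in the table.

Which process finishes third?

T2

Timeline: | T1 0-4 | T2 4-8 | T1 8-10 | T3 10-14 | T2 14-17 | T4 17-19 |
Completion: T1=10  T2=17  T3=14  T4=19
Finish order: T1 → T3 → T2 → T4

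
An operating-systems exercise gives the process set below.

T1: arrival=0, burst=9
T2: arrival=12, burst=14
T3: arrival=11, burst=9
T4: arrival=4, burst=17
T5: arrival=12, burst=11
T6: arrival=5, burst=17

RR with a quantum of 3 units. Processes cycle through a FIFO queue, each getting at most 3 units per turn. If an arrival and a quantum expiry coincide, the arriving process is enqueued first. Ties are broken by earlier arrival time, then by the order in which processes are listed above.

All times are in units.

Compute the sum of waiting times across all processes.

Schedule: | T1 0-6 | T4 6-9 | T6 9-12 | T1 12-15 | T4 15-18 | T3 18-21 | T2 21-24 | T5 24-27 | T6 27-30 | T4 30-33 | T3 33-36 | T2 36-39 | T5 39-42 | T6 42-45 | T4 45-48 | T3 48-51 | T2 51-54 | T5 54-57 | T6 57-60 | T4 60-63 | T2 63-66 | T5 66-68 | T6 68-71 | T4 71-73 | T2 73-75 | T6 75-77 |
Completion: T1=15  T2=75  T3=51  T4=73  T5=68  T6=77
Turnaround (C−A): T1=15  T2=63  T3=40  T4=69  T5=56  T6=72
Waiting = turnaround − burst: T1=6, T2=49, T3=31, T4=52, T5=45, T6=55
Total waiting = 6 + 49 + 31 + 52 + 45 + 55 = 238

238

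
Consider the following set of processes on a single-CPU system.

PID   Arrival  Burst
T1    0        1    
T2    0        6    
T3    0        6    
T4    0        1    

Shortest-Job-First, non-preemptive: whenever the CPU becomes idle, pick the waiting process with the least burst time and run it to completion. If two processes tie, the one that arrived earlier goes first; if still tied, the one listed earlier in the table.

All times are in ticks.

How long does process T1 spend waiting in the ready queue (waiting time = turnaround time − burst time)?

Schedule: | T1 0-1 | T4 1-2 | T2 2-8 | T3 8-14 |
Completion: T1=1  T2=8  T3=14  T4=2
Waiting(T1) = turnaround − burst = 1 − 1 = 0

0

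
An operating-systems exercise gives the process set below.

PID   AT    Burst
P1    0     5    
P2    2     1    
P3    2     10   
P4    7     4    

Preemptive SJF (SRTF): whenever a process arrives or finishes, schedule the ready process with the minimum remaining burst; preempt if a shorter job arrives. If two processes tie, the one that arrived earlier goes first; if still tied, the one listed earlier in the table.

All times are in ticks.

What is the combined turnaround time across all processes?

Schedule: | P1 0-2 | P2 2-3 | P1 3-6 | P3 6-7 | P4 7-11 | P3 11-20 |
Completion: P1=6  P2=3  P3=20  P4=11
Turnaround (C−A): P1=6  P2=1  P3=18  P4=4
Turnaround = completion − arrival: P1=6, P2=1, P3=18, P4=4
Total turnaround = 6 + 1 + 18 + 4 = 29

29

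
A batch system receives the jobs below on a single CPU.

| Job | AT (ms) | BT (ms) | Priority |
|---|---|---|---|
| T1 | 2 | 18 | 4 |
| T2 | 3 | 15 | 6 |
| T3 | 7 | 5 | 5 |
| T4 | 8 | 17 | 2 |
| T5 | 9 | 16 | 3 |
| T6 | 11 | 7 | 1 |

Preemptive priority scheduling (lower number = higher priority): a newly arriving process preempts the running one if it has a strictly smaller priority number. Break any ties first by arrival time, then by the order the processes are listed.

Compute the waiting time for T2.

62

Schedule: | idle 0-2 | T1 2-8 | T4 8-11 | T6 11-18 | T4 18-32 | T5 32-48 | T1 48-60 | T3 60-65 | T2 65-80 |
Completion: T1=60  T2=80  T3=65  T4=32  T5=48  T6=18
Turnaround (C−A): T1=58  T2=77  T3=58  T4=24  T5=39  T6=7
Waiting(T2) = turnaround − burst = 77 − 15 = 62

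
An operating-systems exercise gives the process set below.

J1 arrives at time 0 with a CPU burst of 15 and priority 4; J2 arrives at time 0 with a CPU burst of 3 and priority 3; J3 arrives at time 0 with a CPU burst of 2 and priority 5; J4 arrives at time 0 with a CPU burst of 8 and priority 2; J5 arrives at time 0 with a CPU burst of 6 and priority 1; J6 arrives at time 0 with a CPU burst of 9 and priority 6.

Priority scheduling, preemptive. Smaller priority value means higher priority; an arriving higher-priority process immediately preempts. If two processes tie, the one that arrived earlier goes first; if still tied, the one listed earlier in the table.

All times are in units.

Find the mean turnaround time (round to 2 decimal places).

Gantt: | J5 0-6 | J4 6-14 | J2 14-17 | J1 17-32 | J3 32-34 | J6 34-43 |
Completion: J1=32  J2=17  J3=34  J4=14  J5=6  J6=43
Turnaround (C−A): J1=32  J2=17  J3=34  J4=14  J5=6  J6=43
Turnaround times: J1=32, J2=17, J3=34, J4=14, J5=6, J6=43
Average turnaround = (32+17+34+14+6+43) / 6 = 146/6 = 24.33

24.33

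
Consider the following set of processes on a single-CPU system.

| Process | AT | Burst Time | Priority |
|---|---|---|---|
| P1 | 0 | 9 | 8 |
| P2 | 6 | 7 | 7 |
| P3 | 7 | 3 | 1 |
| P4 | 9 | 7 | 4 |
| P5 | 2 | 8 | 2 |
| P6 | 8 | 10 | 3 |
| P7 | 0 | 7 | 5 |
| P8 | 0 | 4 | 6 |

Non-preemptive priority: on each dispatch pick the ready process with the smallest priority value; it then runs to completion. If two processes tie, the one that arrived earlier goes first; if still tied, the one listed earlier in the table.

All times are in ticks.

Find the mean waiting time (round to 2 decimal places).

18.88

Timeline: | P7 0-7 | P3 7-10 | P5 10-18 | P6 18-28 | P4 28-35 | P8 35-39 | P2 39-46 | P1 46-55 |
Completion: P1=55  P2=46  P3=10  P4=35  P5=18  P6=28  P7=7  P8=39
Waiting times: P1=46, P2=33, P3=0, P4=19, P5=8, P6=10, P7=0, P8=35
Average waiting = (46+33+0+19+8+10+0+35) / 8 = 151/8 = 18.88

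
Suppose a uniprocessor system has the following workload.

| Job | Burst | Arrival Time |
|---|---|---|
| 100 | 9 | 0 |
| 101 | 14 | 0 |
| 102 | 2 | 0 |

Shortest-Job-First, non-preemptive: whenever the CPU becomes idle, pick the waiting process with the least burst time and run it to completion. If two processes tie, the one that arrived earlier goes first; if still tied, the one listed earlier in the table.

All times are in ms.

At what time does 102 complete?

Schedule: | 102 0-2 | 100 2-11 | 101 11-25 |
Completion: 100=11  101=25  102=2
Turnaround (C−A): 100=11  101=25  102=2

2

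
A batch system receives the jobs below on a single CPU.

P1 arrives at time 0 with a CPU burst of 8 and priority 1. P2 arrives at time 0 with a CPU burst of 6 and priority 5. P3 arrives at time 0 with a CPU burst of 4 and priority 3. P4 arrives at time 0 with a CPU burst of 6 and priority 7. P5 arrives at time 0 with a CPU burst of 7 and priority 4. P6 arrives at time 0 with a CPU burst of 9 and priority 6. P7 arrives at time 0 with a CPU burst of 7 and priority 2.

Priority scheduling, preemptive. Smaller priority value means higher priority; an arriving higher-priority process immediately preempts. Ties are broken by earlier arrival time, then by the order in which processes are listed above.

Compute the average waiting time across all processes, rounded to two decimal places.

20.14

Gantt: | P1 0-8 | P7 8-15 | P3 15-19 | P5 19-26 | P2 26-32 | P6 32-41 | P4 41-47 |
Completion: P1=8  P2=32  P3=19  P4=47  P5=26  P6=41  P7=15
Waiting times: P1=0, P2=26, P3=15, P4=41, P5=19, P6=32, P7=8
Average waiting = (0+26+15+41+19+32+8) / 7 = 141/7 = 20.14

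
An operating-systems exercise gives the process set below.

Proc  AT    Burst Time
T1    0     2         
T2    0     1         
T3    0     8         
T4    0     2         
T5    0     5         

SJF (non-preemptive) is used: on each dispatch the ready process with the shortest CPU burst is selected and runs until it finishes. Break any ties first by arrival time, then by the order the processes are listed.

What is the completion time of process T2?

1

Gantt: | T2 0-1 | T1 1-3 | T4 3-5 | T5 5-10 | T3 10-18 |
Completion: T1=3  T2=1  T3=18  T4=5  T5=10
Turnaround (C−A): T1=3  T2=1  T3=18  T4=5  T5=10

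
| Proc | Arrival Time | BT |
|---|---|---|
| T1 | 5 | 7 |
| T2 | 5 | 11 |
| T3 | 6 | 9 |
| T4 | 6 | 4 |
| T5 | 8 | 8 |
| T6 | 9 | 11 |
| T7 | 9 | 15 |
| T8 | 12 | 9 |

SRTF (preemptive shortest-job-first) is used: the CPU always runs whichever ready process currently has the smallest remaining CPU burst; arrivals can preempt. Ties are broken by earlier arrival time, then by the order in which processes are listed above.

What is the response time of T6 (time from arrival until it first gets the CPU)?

Timeline: | idle 0-5 | T1 5-6 | T4 6-10 | T1 10-16 | T5 16-24 | T3 24-33 | T8 33-42 | T2 42-53 | T6 53-64 | T7 64-79 |
Completion: T1=16  T2=53  T3=33  T4=10  T5=24  T6=64  T7=79  T8=42
Turnaround (C−A): T1=11  T2=48  T3=27  T4=4  T5=16  T6=55  T7=70  T8=30
Response(T6) = first start − arrival = 53 − 9 = 44

44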